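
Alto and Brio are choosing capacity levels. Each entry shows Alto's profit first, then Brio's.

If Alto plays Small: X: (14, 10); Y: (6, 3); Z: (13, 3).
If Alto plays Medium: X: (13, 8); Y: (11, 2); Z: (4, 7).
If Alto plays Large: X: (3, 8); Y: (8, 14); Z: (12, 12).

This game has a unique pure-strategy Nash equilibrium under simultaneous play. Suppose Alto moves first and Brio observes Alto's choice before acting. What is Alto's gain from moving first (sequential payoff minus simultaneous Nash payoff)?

0

Work backward from Brio's decision.
- Small: BR = X, leader payoff 14.
- Medium: BR = X, leader payoff 13.
- Large: BR = Y, leader payoff 8.
Among 14, 13, 8, the best is 14 at Small. Subgame-perfect outcome: (Small, X) with payoffs (14, 10).
Now find the simultaneous Nash equilibrium.
Alto's best replies: X→Small; Y→Medium; Z→Small.
Brio's best replies: Small→X; Medium→X; Large→Y.
Only (Small, X) has each player best-responding; Nash payoffs (14, 10).
Alto's commitment gain: 14 − 14 = 0.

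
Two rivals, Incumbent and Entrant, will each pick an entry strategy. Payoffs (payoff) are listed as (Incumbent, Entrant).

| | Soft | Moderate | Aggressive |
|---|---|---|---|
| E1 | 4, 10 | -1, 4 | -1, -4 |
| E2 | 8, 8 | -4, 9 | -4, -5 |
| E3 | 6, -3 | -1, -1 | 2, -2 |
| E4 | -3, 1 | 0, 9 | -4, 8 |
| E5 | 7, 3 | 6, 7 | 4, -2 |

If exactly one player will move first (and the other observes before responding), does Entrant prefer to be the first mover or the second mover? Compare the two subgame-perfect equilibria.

first

If Incumbent leads: Entrant's best replies are E1→Soft, E2→Moderate, E3→Moderate, E4→Moderate, E5→Moderate; Incumbent's induced payoffs 4, -4, -1, 0, 6; outcome (E5, Moderate), payoffs (6, 7).
If Entrant leads: Incumbent's best replies are Soft→E2, Moderate→E5, Aggressive→E5; Entrant's induced payoffs 8, 7, -2; outcome (E2, Soft), payoffs (8, 8).
Entrant gets 8 moving first and 7 moving second, so Entrant prefers to move first.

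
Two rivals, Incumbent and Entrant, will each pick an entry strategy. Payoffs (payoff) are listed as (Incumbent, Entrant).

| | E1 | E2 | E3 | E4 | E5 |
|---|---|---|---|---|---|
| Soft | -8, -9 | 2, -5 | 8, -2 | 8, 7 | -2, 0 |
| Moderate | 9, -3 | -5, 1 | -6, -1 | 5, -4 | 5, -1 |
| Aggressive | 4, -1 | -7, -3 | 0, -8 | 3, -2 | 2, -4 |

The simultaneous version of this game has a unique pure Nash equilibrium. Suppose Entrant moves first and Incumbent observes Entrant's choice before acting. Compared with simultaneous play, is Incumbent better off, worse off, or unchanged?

unchanged

Backward induction with Entrant moving first.
- E1 → Incumbent plays Moderate (best of -8, 9, 4); Entrant gets -3.
- E2 → Incumbent plays Soft (best of 2, -5, -7); Entrant gets -5.
- E3 → Incumbent plays Soft (best of 8, -6, 0); Entrant gets -2.
- E4 → Incumbent plays Soft (best of 8, 5, 3); Entrant gets 7.
- E5 → Incumbent plays Moderate (best of -2, 5, 2); Entrant gets -1.
Maximizing over -3, -5, -2, 7, -1, Entrant chooses E4. Subgame-perfect outcome: (Soft, E4) with payoffs (8, 7).
Under simultaneous play:
Incumbent's best replies: E1→Moderate; E2→Soft; E3→Soft; E4→Soft; E5→Moderate.
Entrant's best replies: Soft→E4; Moderate→E2; Aggressive→E1.
The unique mutual best reply is (Soft, E4), giving (8, 7).
Incumbent earns 8 sequentially versus 8 at the Nash outcome: unchanged.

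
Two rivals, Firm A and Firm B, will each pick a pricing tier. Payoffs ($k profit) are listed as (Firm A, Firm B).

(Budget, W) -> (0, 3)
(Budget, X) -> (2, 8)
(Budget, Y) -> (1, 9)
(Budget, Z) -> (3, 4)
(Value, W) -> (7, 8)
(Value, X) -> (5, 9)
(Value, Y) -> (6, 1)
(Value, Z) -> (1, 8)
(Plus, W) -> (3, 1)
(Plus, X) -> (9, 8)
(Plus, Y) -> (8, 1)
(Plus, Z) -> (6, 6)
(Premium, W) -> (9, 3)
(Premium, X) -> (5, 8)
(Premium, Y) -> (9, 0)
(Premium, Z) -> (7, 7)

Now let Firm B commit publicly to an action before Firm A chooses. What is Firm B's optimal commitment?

Work backward from Firm A's decision.
- W → Firm A plays Premium (best of 0, 7, 3, 9); Firm B gets 3.
- X → Firm A plays Plus (best of 2, 5, 9, 5); Firm B gets 8.
- Y → Firm A plays Premium (best of 1, 6, 8, 9); Firm B gets 0.
- Z → Firm A plays Premium (best of 3, 1, 6, 7); Firm B gets 7.
Among 3, 8, 0, 7, the best is 8 at X. Subgame-perfect outcome: (Plus, X) with payoffs (9, 8).

X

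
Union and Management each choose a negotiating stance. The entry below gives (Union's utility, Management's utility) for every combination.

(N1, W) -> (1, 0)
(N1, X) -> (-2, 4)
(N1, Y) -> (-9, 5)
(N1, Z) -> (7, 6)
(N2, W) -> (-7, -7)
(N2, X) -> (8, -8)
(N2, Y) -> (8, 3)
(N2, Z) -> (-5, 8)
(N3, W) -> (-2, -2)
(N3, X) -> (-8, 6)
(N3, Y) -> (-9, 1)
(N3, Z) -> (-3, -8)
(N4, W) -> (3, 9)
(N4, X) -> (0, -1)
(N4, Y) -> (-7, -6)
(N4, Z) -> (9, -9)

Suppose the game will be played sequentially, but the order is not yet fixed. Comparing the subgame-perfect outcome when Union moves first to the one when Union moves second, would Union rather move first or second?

first

If Union leads: Management's best replies are N1→Z, N2→Z, N3→X, N4→W; Union's induced payoffs 7, -5, -8, 3; outcome (N1, Z), payoffs (7, 6).
If Management leads: Union's best replies are W→N4, X→N2, Y→N2, Z→N4; Management's induced payoffs 9, -8, 3, -9; outcome (N4, W), payoffs (3, 9).
Union gets 7 moving first and 3 moving second, so Union prefers to move first.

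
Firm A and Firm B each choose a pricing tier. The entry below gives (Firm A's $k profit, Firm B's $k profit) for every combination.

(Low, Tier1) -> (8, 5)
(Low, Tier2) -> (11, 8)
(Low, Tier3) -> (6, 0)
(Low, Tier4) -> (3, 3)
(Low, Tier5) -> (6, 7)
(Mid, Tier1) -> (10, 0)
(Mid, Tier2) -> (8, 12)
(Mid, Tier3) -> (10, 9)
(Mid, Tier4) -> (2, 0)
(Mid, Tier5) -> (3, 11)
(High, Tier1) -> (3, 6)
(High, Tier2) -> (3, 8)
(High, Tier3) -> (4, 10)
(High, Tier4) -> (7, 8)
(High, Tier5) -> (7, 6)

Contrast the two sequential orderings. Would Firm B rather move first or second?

If Firm A leads: Firm B's best replies are Low→Tier2, Mid→Tier2, High→Tier3; Firm A's induced payoffs 11, 8, 4; outcome (Low, Tier2), payoffs (11, 8).
If Firm B leads: Firm A's best replies are Tier1→Mid, Tier2→Low, Tier3→Mid, Tier4→High, Tier5→High; Firm B's induced payoffs 0, 8, 9, 8, 6; outcome (Mid, Tier3), payoffs (10, 9).
Firm B gets 9 moving first and 8 moving second, so Firm B prefers to move first.

first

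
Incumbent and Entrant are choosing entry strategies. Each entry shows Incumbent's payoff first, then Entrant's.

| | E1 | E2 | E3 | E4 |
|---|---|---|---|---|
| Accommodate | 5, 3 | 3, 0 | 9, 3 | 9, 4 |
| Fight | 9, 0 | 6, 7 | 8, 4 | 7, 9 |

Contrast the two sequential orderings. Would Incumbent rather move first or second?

first

If Incumbent leads: Entrant's best replies are Accommodate→E4, Fight→E4; Incumbent's induced payoffs 9, 7; outcome (Accommodate, E4), payoffs (9, 4).
If Entrant leads: Incumbent's best replies are E1→Fight, E2→Fight, E3→Accommodate, E4→Accommodate; Entrant's induced payoffs 0, 7, 3, 4; outcome (Fight, E2), payoffs (6, 7).
Incumbent gets 9 moving first and 6 moving second, so Incumbent prefers to move first.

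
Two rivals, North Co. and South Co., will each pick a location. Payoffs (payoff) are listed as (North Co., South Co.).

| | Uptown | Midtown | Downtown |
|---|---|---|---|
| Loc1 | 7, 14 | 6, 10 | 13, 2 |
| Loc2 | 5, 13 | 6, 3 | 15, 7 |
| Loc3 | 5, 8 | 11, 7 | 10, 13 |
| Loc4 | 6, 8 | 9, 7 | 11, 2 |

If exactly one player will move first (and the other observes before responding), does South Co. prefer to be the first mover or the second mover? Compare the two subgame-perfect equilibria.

first

If North Co. leads: South Co.'s best replies are Loc1→Uptown, Loc2→Uptown, Loc3→Downtown, Loc4→Uptown; North Co.'s induced payoffs 7, 5, 10, 6; outcome (Loc3, Downtown), payoffs (10, 13).
If South Co. leads: North Co.'s best replies are Uptown→Loc1, Midtown→Loc3, Downtown→Loc2; South Co.'s induced payoffs 14, 7, 7; outcome (Loc1, Uptown), payoffs (7, 14).
South Co. gets 14 moving first and 13 moving second, so South Co. prefers to move first.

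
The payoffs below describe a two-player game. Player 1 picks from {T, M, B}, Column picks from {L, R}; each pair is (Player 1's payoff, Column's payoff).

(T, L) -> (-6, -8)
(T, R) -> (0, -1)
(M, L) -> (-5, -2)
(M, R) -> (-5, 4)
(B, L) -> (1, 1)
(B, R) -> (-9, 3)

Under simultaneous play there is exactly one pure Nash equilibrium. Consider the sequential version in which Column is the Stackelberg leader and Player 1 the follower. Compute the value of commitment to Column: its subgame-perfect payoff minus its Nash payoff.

2

Solve by backward induction (Column leads).
- L: Player 1 compares -6, -5, 1 and picks B; Column would get 1.
- R: Player 1 compares 0, -5, -9 and picks T; Column would get -1.
Among 1, -1, the best is 1 at L. Subgame-perfect outcome: (B, L) with payoffs (1, 1).
Now find the simultaneous Nash equilibrium.
Player 1's best replies: L→B; R→T.
Column's best replies: T→R; M→R; B→R.
The unique mutual best reply is (T, R), giving (0, -1).
Column's commitment gain: 1 − -1 = 2.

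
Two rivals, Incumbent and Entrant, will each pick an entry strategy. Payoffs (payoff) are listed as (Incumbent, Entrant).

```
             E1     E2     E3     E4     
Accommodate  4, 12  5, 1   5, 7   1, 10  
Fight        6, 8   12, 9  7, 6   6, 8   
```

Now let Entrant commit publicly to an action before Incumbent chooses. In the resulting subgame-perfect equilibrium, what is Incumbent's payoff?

12

Incumbent best-responds to each possible Entrant move:
- E1: Incumbent compares 4, 6 and picks Fight; Entrant would get 8.
- E2: Incumbent compares 5, 12 and picks Fight; Entrant would get 9.
- E3: Incumbent compares 5, 7 and picks Fight; Entrant would get 6.
- E4: Incumbent compares 1, 6 and picks Fight; Entrant would get 8.
Maximizing over 8, 9, 6, 8, Entrant chooses E2. Subgame-perfect outcome: (Fight, E2) with payoffs (12, 9).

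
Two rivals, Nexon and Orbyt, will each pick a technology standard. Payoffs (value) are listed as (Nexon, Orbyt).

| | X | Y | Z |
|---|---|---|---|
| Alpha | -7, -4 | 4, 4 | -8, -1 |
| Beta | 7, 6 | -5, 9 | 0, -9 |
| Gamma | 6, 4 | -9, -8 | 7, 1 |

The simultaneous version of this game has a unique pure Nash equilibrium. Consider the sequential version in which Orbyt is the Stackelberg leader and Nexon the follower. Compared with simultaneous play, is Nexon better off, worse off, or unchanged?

better off

Work backward from Nexon's decision.
- X: BR = Beta, leader payoff 6.
- Y: BR = Alpha, leader payoff 4.
- Z: BR = Gamma, leader payoff 1.
Among 6, 4, 1, the best is 6 at X. Subgame-perfect outcome: (Beta, X) with payoffs (7, 6).
Under simultaneous play:
Nexon's best replies: X→Beta; Y→Alpha; Z→Gamma.
Orbyt's best replies: Alpha→Y; Beta→Y; Gamma→X.
The unique mutual best reply is (Alpha, Y), giving (4, 4).
Nexon earns 7 sequentially versus 4 at the Nash outcome: better off.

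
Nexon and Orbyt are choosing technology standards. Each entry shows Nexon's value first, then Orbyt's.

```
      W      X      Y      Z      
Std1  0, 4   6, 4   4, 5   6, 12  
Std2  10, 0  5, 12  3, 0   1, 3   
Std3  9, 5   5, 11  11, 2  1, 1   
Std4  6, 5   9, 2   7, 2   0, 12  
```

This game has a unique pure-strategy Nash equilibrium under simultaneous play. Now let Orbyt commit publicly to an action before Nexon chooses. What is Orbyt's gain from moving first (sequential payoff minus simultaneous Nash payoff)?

Nexon best-responds to each possible Orbyt move:
- W: Nexon compares 0, 10, 9, 6 and picks Std2; Orbyt would get 0.
- X: Nexon compares 6, 5, 5, 9 and picks Std4; Orbyt would get 2.
- Y: Nexon compares 4, 3, 11, 7 and picks Std3; Orbyt would get 2.
- Z: Nexon compares 6, 1, 1, 0 and picks Std1; Orbyt would get 12.
Maximizing over 0, 2, 2, 12, Orbyt chooses Z. Subgame-perfect outcome: (Std1, Z) with payoffs (6, 12).
Under simultaneous play:
Nexon's best replies: W→Std2; X→Std4; Y→Std3; Z→Std1.
Orbyt's best replies: Std1→Z; Std2→X; Std3→X; Std4→Z.
The unique mutual best reply is (Std1, Z), giving (6, 12).
Orbyt's commitment gain: 12 − 12 = 0.

0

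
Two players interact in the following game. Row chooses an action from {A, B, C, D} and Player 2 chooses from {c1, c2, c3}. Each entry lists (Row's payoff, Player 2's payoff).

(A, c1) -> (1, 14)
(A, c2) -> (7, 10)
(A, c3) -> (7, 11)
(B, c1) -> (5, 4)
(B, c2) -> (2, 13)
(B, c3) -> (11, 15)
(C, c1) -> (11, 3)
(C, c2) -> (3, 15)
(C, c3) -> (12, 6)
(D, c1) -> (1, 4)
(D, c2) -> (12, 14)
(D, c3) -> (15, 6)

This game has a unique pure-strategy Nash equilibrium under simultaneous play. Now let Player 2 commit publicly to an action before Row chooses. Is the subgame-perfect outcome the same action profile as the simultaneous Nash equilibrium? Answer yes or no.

yes

Work backward from Row's decision.
- c1: BR = C, leader payoff 3.
- c2: BR = D, leader payoff 14.
- c3: BR = D, leader payoff 6.
Among 3, 14, 6, the best is 14 at c2. Subgame-perfect outcome: (D, c2) with payoffs (12, 14).
Now find the simultaneous Nash equilibrium.
Row's best replies: c1→C; c2→D; c3→D.
Player 2's best replies: A→c1; B→c3; C→c2; D→c2.
Only (D, c2) has each player best-responding; Nash payoffs (12, 14).
Sequential outcome (D, c2) coincides with the Nash profile (D, c2).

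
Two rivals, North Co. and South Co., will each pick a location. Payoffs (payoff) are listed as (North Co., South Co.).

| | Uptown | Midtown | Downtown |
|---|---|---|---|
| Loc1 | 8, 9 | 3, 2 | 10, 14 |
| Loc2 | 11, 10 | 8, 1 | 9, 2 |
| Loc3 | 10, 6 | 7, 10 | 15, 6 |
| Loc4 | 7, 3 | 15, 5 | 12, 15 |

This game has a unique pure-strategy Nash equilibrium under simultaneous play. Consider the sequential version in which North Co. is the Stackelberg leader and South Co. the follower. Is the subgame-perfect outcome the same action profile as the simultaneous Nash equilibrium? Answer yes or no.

Solve by backward induction (North Co. leads).
- Loc1 → South Co. plays Downtown (best of 9, 2, 14); North Co. gets 10.
- Loc2 → South Co. plays Uptown (best of 10, 1, 2); North Co. gets 11.
- Loc3 → South Co. plays Midtown (best of 6, 10, 6); North Co. gets 7.
- Loc4 → South Co. plays Downtown (best of 3, 5, 15); North Co. gets 12.
Among 10, 11, 7, 12, the best is 12 at Loc4. Subgame-perfect outcome: (Loc4, Downtown) with payoffs (12, 15).
For the simultaneous game, intersect best replies.
North Co.'s best replies: Uptown→Loc2; Midtown→Loc4; Downtown→Loc3.
South Co.'s best replies: Loc1→Downtown; Loc2→Uptown; Loc3→Midtown; Loc4→Downtown.
The unique mutual best reply is (Loc2, Uptown), giving (11, 10).
Sequential outcome (Loc4, Downtown) differs from the Nash profile (Loc2, Uptown).

no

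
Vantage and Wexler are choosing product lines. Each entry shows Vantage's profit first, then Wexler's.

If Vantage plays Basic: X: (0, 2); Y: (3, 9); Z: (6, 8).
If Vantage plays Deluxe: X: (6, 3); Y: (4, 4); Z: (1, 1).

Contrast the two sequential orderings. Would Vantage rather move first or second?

If Vantage leads: Wexler's best replies are Basic→Y, Deluxe→Y; Vantage's induced payoffs 3, 4; outcome (Deluxe, Y), payoffs (4, 4).
If Wexler leads: Vantage's best replies are X→Deluxe, Y→Deluxe, Z→Basic; Wexler's induced payoffs 3, 4, 8; outcome (Basic, Z), payoffs (6, 8).
Vantage gets 4 moving first and 6 moving second, so Vantage prefers to move second.

second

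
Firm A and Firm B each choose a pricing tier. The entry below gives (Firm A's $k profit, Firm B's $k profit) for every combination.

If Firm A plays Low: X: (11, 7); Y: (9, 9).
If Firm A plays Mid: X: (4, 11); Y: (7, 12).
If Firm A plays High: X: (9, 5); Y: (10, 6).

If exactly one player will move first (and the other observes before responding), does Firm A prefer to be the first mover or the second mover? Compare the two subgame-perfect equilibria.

If Firm A leads: Firm B's best replies are Low→Y, Mid→Y, High→Y; Firm A's induced payoffs 9, 7, 10; outcome (High, Y), payoffs (10, 6).
If Firm B leads: Firm A's best replies are X→Low, Y→High; Firm B's induced payoffs 7, 6; outcome (Low, X), payoffs (11, 7).
Firm A gets 10 moving first and 11 moving second, so Firm A prefers to move second.

second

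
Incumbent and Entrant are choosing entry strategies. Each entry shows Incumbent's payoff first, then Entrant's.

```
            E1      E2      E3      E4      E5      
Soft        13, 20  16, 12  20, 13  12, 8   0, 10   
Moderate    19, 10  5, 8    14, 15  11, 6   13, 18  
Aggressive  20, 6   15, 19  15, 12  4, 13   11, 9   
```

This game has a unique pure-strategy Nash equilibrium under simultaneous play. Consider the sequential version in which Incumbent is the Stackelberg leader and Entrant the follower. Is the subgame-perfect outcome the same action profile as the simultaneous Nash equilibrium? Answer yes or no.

no

Work backward from Entrant's decision.
- Soft: BR = E1, leader payoff 13.
- Moderate: BR = E5, leader payoff 13.
- Aggressive: BR = E2, leader payoff 15.
Maximizing over 13, 13, 15, Incumbent chooses Aggressive. Subgame-perfect outcome: (Aggressive, E2) with payoffs (15, 19).
Now find the simultaneous Nash equilibrium.
Incumbent's best replies: E1→Aggressive; E2→Soft; E3→Soft; E4→Soft; E5→Moderate.
Entrant's best replies: Soft→E1; Moderate→E5; Aggressive→E2.
Only (Moderate, E5) has each player best-responding; Nash payoffs (13, 18).
Sequential outcome (Aggressive, E2) differs from the Nash profile (Moderate, E5).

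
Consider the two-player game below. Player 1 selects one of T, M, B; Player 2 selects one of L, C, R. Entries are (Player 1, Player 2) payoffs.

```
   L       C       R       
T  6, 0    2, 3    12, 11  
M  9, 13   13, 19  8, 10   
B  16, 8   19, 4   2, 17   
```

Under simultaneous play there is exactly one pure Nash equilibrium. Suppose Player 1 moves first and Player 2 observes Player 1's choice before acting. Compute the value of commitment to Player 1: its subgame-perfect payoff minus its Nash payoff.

Backward induction with Player 1 moving first.
- T: Player 2 compares 0, 3, 11 and picks R; Player 1 would get 12.
- M: Player 2 compares 13, 19, 10 and picks C; Player 1 would get 13.
- B: Player 2 compares 8, 4, 17 and picks R; Player 1 would get 2.
Player 1's induced payoffs are 12, 13, 2, so Player 1 commits to M. Subgame-perfect outcome: (M, C) with payoffs (13, 19).
Under simultaneous play:
Player 1's best replies: L→B; C→B; R→T.
Player 2's best replies: T→R; M→C; B→R.
Only (T, R) has each player best-responding; Nash payoffs (12, 11).
Player 1's commitment gain: 13 − 12 = 1.

1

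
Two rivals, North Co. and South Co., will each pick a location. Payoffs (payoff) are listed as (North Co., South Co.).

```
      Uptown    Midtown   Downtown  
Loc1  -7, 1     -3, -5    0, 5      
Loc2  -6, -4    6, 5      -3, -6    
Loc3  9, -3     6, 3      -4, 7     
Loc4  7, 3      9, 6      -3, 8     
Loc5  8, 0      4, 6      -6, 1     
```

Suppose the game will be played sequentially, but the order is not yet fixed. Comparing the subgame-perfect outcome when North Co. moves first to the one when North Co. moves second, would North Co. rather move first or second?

second

If North Co. leads: South Co.'s best replies are Loc1→Downtown, Loc2→Midtown, Loc3→Downtown, Loc4→Downtown, Loc5→Midtown; North Co.'s induced payoffs 0, 6, -4, -3, 4; outcome (Loc2, Midtown), payoffs (6, 5).
If South Co. leads: North Co.'s best replies are Uptown→Loc3, Midtown→Loc4, Downtown→Loc1; South Co.'s induced payoffs -3, 6, 5; outcome (Loc4, Midtown), payoffs (9, 6).
North Co. gets 6 moving first and 9 moving second, so North Co. prefers to move second.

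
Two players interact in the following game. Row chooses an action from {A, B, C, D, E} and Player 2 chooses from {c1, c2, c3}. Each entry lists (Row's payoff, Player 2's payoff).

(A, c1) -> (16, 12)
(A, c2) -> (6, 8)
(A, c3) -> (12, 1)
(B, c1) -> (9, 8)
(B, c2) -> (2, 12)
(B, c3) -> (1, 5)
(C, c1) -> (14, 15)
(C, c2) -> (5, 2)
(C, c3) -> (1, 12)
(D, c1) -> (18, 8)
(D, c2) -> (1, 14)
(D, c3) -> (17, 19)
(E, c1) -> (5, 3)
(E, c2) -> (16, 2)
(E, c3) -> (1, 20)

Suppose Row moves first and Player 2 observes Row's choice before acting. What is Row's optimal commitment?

D

Player 2 best-responds to each possible Row move:
- A: BR = c1, leader payoff 16.
- B: BR = c2, leader payoff 2.
- C: BR = c1, leader payoff 14.
- D: BR = c3, leader payoff 17.
- E: BR = c3, leader payoff 1.
Maximizing over 16, 2, 14, 17, 1, Row chooses D. Subgame-perfect outcome: (D, c3) with payoffs (17, 19).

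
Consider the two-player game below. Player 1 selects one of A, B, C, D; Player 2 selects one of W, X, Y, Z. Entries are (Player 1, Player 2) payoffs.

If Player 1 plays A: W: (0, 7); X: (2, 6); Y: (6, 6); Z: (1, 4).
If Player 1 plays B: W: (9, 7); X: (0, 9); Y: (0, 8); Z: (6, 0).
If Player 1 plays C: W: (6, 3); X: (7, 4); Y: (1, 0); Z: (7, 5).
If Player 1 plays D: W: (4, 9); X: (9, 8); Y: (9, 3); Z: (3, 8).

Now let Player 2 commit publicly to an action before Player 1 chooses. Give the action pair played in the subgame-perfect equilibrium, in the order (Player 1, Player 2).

(D, X)

Solve by backward induction (Player 2 leads).
- W: BR = B, leader payoff 7.
- X: BR = D, leader payoff 8.
- Y: BR = D, leader payoff 3.
- Z: BR = C, leader payoff 5.
Maximizing over 7, 8, 3, 5, Player 2 chooses X. Subgame-perfect outcome: (D, X) with payoffs (9, 8).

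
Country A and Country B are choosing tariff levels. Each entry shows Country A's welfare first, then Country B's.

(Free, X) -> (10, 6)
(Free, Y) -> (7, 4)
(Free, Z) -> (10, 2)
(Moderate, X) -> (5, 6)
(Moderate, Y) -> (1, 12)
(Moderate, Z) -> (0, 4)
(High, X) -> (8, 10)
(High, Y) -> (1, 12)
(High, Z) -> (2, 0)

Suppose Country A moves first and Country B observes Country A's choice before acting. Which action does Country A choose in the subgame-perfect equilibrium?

Country B best-responds to each possible Country A move:
- Free: Country B compares 6, 4, 2 and picks X; Country A would get 10.
- Moderate: Country B compares 6, 12, 4 and picks Y; Country A would get 1.
- High: Country B compares 10, 12, 0 and picks Y; Country A would get 1.
Maximizing over 10, 1, 1, Country A chooses Free. Subgame-perfect outcome: (Free, X) with payoffs (10, 6).

Free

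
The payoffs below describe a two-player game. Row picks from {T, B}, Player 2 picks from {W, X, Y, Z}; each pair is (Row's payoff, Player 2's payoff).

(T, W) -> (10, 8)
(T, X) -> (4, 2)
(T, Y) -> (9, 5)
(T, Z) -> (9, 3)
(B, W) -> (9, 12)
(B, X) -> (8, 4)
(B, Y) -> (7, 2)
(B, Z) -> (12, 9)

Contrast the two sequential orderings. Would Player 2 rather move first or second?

first

If Row leads: Player 2's best replies are T→W, B→W; Row's induced payoffs 10, 9; outcome (T, W), payoffs (10, 8).
If Player 2 leads: Row's best replies are W→T, X→B, Y→T, Z→B; Player 2's induced payoffs 8, 4, 5, 9; outcome (B, Z), payoffs (12, 9).
Player 2 gets 9 moving first and 8 moving second, so Player 2 prefers to move first.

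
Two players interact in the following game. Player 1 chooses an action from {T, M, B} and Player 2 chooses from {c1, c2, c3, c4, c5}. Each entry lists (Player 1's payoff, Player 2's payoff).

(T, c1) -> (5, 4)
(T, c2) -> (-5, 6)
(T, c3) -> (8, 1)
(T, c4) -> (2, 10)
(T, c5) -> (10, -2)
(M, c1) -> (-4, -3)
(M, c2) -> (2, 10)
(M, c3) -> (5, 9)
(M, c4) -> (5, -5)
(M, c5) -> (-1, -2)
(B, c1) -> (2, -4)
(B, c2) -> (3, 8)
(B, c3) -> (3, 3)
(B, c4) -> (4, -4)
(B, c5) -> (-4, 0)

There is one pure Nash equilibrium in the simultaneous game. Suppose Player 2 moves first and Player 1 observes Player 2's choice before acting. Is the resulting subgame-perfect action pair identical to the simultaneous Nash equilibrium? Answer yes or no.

yes

Solve by backward induction (Player 2 leads).
- c1 → Player 1 plays T (best of 5, -4, 2); Player 2 gets 4.
- c2 → Player 1 plays B (best of -5, 2, 3); Player 2 gets 8.
- c3 → Player 1 plays T (best of 8, 5, 3); Player 2 gets 1.
- c4 → Player 1 plays M (best of 2, 5, 4); Player 2 gets -5.
- c5 → Player 1 plays T (best of 10, -1, -4); Player 2 gets -2.
Maximizing over 4, 8, 1, -5, -2, Player 2 chooses c2. Subgame-perfect outcome: (B, c2) with payoffs (3, 8).
For the simultaneous game, intersect best replies.
Player 1's best replies: c1→T; c2→B; c3→T; c4→M; c5→T.
Player 2's best replies: T→c4; M→c2; B→c2.
The unique mutual best reply is (B, c2), giving (3, 8).
Sequential outcome (B, c2) coincides with the Nash profile (B, c2).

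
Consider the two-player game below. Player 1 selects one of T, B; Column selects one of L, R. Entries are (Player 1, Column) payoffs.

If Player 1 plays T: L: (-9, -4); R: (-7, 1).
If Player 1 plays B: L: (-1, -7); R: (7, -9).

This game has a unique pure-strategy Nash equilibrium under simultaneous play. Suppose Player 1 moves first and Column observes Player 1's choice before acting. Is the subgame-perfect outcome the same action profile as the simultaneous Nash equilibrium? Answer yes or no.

Column best-responds to each possible Player 1 move:
- T: BR = R, leader payoff -7.
- B: BR = L, leader payoff -1.
Among -7, -1, the best is -1 at B. Subgame-perfect outcome: (B, L) with payoffs (-1, -7).
Under simultaneous play:
Player 1's best replies: L→B; R→B.
Column's best replies: T→R; B→L.
The unique mutual best reply is (B, L), giving (-1, -7).
Sequential outcome (B, L) coincides with the Nash profile (B, L).

yes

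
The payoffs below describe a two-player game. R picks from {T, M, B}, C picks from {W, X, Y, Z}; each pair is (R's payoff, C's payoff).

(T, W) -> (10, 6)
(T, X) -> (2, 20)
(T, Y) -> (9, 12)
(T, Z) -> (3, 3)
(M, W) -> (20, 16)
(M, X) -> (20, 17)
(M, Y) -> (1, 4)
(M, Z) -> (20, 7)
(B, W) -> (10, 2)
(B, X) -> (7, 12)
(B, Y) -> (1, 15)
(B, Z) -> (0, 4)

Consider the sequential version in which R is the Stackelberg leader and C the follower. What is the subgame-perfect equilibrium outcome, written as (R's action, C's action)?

Solve by backward induction (R leads).
- T: BR = X, leader payoff 2.
- M: BR = X, leader payoff 20.
- B: BR = Y, leader payoff 1.
Maximizing over 2, 20, 1, R chooses M. Subgame-perfect outcome: (M, X) with payoffs (20, 17).

(M, X)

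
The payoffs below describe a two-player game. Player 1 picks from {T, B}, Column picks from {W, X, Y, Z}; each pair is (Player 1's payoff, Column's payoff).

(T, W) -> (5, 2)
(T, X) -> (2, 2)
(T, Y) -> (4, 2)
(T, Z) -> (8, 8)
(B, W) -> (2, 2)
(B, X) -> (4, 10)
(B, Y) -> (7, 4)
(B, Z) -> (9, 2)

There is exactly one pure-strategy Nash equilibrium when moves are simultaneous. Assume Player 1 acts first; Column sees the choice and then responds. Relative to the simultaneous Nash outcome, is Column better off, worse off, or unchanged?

Solve by backward induction (Player 1 leads).
- T: Column compares 2, 2, 2, 8 and picks Z; Player 1 would get 8.
- B: Column compares 2, 10, 4, 2 and picks X; Player 1 would get 4.
Player 1's induced payoffs are 8, 4, so Player 1 commits to T. Subgame-perfect outcome: (T, Z) with payoffs (8, 8).
For the simultaneous game, intersect best replies.
Player 1's best replies: W→T; X→B; Y→B; Z→B.
Column's best replies: T→Z; B→X.
Only (B, X) has each player best-responding; Nash payoffs (4, 10).
Column earns 8 sequentially versus 10 at the Nash outcome: worse off.

worse off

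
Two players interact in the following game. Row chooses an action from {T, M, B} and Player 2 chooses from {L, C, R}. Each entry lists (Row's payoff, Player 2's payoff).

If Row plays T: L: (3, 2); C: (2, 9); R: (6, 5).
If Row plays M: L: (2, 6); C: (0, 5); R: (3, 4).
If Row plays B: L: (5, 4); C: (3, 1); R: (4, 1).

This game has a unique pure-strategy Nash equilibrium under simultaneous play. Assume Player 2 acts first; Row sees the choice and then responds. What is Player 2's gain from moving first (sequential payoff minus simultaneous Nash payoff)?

Row best-responds to each possible Player 2 move:
- L: Row compares 3, 2, 5 and picks B; Player 2 would get 4.
- C: Row compares 2, 0, 3 and picks B; Player 2 would get 1.
- R: Row compares 6, 3, 4 and picks T; Player 2 would get 5.
Player 2's induced payoffs are 4, 1, 5, so Player 2 commits to R. Subgame-perfect outcome: (T, R) with payoffs (6, 5).
For the simultaneous game, intersect best replies.
Row's best replies: L→B; C→B; R→T.
Player 2's best replies: T→C; M→L; B→L.
The unique mutual best reply is (B, L), giving (5, 4).
Player 2's commitment gain: 5 − 4 = 1.

1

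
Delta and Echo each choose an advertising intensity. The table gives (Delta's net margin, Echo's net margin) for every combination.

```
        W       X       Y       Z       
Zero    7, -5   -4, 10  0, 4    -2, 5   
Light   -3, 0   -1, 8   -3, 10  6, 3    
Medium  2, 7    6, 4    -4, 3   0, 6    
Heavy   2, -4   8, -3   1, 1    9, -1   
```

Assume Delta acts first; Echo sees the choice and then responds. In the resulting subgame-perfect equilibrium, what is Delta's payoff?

Echo best-responds to each possible Delta move:
- Zero: Echo compares -5, 10, 4, 5 and picks X; Delta would get -4.
- Light: Echo compares 0, 8, 10, 3 and picks Y; Delta would get -3.
- Medium: Echo compares 7, 4, 3, 6 and picks W; Delta would get 2.
- Heavy: Echo compares -4, -3, 1, -1 and picks Y; Delta would get 1.
Delta's induced payoffs are -4, -3, 2, 1, so Delta commits to Medium. Subgame-perfect outcome: (Medium, W) with payoffs (2, 7).

2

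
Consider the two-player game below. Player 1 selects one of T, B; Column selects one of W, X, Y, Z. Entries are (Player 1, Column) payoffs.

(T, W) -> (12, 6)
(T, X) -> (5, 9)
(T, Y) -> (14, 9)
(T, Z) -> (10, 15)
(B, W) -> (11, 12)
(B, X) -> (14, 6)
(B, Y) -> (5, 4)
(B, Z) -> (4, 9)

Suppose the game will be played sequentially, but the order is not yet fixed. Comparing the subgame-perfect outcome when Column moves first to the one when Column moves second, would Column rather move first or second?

If Player 1 leads: Column's best replies are T→Z, B→W; Player 1's induced payoffs 10, 11; outcome (B, W), payoffs (11, 12).
If Column leads: Player 1's best replies are W→T, X→B, Y→T, Z→T; Column's induced payoffs 6, 6, 9, 15; outcome (T, Z), payoffs (10, 15).
Column gets 15 moving first and 12 moving second, so Column prefers to move first.

first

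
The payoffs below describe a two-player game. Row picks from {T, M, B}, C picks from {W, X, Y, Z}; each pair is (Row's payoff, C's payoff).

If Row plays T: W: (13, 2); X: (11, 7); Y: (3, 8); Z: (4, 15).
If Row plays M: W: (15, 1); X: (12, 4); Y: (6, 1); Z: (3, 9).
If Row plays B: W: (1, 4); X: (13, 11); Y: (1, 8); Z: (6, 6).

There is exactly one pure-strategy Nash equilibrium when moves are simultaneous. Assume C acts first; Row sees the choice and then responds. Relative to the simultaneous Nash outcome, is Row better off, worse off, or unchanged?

unchanged

Solve by backward induction (C leads).
- W: Row compares 13, 15, 1 and picks M; C would get 1.
- X: Row compares 11, 12, 13 and picks B; C would get 11.
- Y: Row compares 3, 6, 1 and picks M; C would get 1.
- Z: Row compares 4, 3, 6 and picks B; C would get 6.
Maximizing over 1, 11, 1, 6, C chooses X. Subgame-perfect outcome: (B, X) with payoffs (13, 11).
Under simultaneous play:
Row's best replies: W→M; X→B; Y→M; Z→B.
C's best replies: T→Z; M→Z; B→X.
Only (B, X) has each player best-responding; Nash payoffs (13, 11).
Row earns 13 sequentially versus 13 at the Nash outcome: unchanged.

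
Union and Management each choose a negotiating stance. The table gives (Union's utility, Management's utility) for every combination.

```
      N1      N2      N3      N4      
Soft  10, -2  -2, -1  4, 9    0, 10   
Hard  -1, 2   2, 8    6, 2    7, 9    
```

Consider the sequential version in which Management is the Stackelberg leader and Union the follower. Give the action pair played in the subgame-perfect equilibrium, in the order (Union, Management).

(Hard, N4)

Solve by backward induction (Management leads).
- N1: Union compares 10, -1 and picks Soft; Management would get -2.
- N2: Union compares -2, 2 and picks Hard; Management would get 8.
- N3: Union compares 4, 6 and picks Hard; Management would get 2.
- N4: Union compares 0, 7 and picks Hard; Management would get 9.
Management's induced payoffs are -2, 8, 2, 9, so Management commits to N4. Subgame-perfect outcome: (Hard, N4) with payoffs (7, 9).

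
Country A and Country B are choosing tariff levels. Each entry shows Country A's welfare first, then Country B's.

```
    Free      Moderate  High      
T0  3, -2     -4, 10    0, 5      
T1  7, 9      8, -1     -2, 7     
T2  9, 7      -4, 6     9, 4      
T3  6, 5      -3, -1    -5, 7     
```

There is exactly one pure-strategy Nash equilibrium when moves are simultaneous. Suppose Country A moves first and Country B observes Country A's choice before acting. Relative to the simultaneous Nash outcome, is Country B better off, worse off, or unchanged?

unchanged

Work backward from Country B's decision.
- T0: BR = Moderate, leader payoff -4.
- T1: BR = Free, leader payoff 7.
- T2: BR = Free, leader payoff 9.
- T3: BR = High, leader payoff -5.
Country A's induced payoffs are -4, 7, 9, -5, so Country A commits to T2. Subgame-perfect outcome: (T2, Free) with payoffs (9, 7).
Now find the simultaneous Nash equilibrium.
Country A's best replies: Free→T2; Moderate→T1; High→T2.
Country B's best replies: T0→Moderate; T1→Free; T2→Free; T3→High.
Only (T2, Free) has each player best-responding; Nash payoffs (9, 7).
Country B earns 7 sequentially versus 7 at the Nash outcome: unchanged.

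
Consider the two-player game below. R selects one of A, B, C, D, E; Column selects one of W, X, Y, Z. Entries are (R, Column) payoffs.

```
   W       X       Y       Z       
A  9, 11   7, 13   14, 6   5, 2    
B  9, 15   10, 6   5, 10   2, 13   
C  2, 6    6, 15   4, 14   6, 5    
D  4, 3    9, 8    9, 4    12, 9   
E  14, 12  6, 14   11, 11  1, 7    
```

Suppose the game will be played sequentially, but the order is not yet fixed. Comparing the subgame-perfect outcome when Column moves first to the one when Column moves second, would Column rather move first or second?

first

If R leads: Column's best replies are A→X, B→W, C→X, D→Z, E→X; R's induced payoffs 7, 9, 6, 12, 6; outcome (D, Z), payoffs (12, 9).
If Column leads: R's best replies are W→E, X→B, Y→A, Z→D; Column's induced payoffs 12, 6, 6, 9; outcome (E, W), payoffs (14, 12).
Column gets 12 moving first and 9 moving second, so Column prefers to move first.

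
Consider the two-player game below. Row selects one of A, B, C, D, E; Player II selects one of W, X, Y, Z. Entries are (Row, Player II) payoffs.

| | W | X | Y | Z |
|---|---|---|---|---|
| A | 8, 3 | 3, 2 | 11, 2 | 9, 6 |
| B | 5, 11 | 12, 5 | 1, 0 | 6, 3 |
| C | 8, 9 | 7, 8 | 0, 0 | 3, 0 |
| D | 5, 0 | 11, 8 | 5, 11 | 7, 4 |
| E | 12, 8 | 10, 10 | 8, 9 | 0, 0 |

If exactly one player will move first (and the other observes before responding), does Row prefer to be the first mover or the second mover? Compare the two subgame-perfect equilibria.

If Row leads: Player II's best replies are A→Z, B→W, C→W, D→Y, E→X; Row's induced payoffs 9, 5, 8, 5, 10; outcome (E, X), payoffs (10, 10).
If Player II leads: Row's best replies are W→E, X→B, Y→A, Z→A; Player II's induced payoffs 8, 5, 2, 6; outcome (E, W), payoffs (12, 8).
Row gets 10 moving first and 12 moving second, so Row prefers to move second.

second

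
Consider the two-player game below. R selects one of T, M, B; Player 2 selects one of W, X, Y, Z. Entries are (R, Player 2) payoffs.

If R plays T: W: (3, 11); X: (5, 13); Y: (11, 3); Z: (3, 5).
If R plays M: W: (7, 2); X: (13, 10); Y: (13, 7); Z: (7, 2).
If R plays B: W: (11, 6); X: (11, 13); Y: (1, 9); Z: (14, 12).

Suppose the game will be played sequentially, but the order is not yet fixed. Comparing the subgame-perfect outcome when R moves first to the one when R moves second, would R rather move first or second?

If R leads: Player 2's best replies are T→X, M→X, B→X; R's induced payoffs 5, 13, 11; outcome (M, X), payoffs (13, 10).
If Player 2 leads: R's best replies are W→B, X→M, Y→M, Z→B; Player 2's induced payoffs 6, 10, 7, 12; outcome (B, Z), payoffs (14, 12).
R gets 13 moving first and 14 moving second, so R prefers to move second.

second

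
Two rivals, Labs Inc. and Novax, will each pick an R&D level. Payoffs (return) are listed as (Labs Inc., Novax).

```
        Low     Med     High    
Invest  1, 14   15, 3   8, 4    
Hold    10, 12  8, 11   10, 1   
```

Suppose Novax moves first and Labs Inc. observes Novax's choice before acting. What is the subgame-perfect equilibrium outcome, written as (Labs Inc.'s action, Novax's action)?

Solve by backward induction (Novax leads).
- Low: Labs Inc. compares 1, 10 and picks Hold; Novax would get 12.
- Med: Labs Inc. compares 15, 8 and picks Invest; Novax would get 3.
- High: Labs Inc. compares 8, 10 and picks Hold; Novax would get 1.
Maximizing over 12, 3, 1, Novax chooses Low. Subgame-perfect outcome: (Hold, Low) with payoffs (10, 12).

(Hold, Low)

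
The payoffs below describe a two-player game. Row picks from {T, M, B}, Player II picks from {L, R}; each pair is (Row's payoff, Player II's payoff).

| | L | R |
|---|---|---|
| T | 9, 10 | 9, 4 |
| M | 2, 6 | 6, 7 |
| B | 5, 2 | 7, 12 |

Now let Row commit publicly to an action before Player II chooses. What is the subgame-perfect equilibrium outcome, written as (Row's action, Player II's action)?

(T, L)

Player II best-responds to each possible Row move:
- T → Player II plays L (best of 10, 4); Row gets 9.
- M → Player II plays R (best of 6, 7); Row gets 6.
- B → Player II plays R (best of 2, 12); Row gets 7.
Row's induced payoffs are 9, 6, 7, so Row commits to T. Subgame-perfect outcome: (T, L) with payoffs (9, 10).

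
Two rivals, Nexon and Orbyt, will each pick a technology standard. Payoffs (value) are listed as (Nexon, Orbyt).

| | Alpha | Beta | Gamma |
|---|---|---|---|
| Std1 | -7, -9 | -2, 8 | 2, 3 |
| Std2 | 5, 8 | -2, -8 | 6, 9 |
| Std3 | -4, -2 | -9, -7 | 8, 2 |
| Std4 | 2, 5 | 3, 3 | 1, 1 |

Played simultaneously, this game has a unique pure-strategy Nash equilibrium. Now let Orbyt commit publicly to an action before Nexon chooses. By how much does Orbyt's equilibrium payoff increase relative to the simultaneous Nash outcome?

6

Solve by backward induction (Orbyt leads).
- Alpha → Nexon plays Std2 (best of -7, 5, -4, 2); Orbyt gets 8.
- Beta → Nexon plays Std4 (best of -2, -2, -9, 3); Orbyt gets 3.
- Gamma → Nexon plays Std3 (best of 2, 6, 8, 1); Orbyt gets 2.
Orbyt's induced payoffs are 8, 3, 2, so Orbyt commits to Alpha. Subgame-perfect outcome: (Std2, Alpha) with payoffs (5, 8).
For the simultaneous game, intersect best replies.
Nexon's best replies: Alpha→Std2; Beta→Std4; Gamma→Std3.
Orbyt's best replies: Std1→Beta; Std2→Gamma; Std3→Gamma; Std4→Alpha.
The unique mutual best reply is (Std3, Gamma), giving (8, 2).
Orbyt's commitment gain: 8 − 2 = 6.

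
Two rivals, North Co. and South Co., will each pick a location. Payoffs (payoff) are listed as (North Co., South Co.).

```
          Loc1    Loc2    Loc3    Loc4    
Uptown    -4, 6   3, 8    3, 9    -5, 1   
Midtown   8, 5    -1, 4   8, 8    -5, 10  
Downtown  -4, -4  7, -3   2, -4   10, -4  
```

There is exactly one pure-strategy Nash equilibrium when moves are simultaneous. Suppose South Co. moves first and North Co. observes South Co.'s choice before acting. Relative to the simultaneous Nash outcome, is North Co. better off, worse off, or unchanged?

better off

Work backward from North Co.'s decision.
- Loc1 → North Co. plays Midtown (best of -4, 8, -4); South Co. gets 5.
- Loc2 → North Co. plays Downtown (best of 3, -1, 7); South Co. gets -3.
- Loc3 → North Co. plays Midtown (best of 3, 8, 2); South Co. gets 8.
- Loc4 → North Co. plays Downtown (best of -5, -5, 10); South Co. gets -4.
Among 5, -3, 8, -4, the best is 8 at Loc3. Subgame-perfect outcome: (Midtown, Loc3) with payoffs (8, 8).
Under simultaneous play:
North Co.'s best replies: Loc1→Midtown; Loc2→Downtown; Loc3→Midtown; Loc4→Downtown.
South Co.'s best replies: Uptown→Loc3; Midtown→Loc4; Downtown→Loc2.
The unique mutual best reply is (Downtown, Loc2), giving (7, -3).
North Co. earns 8 sequentially versus 7 at the Nash outcome: better off.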